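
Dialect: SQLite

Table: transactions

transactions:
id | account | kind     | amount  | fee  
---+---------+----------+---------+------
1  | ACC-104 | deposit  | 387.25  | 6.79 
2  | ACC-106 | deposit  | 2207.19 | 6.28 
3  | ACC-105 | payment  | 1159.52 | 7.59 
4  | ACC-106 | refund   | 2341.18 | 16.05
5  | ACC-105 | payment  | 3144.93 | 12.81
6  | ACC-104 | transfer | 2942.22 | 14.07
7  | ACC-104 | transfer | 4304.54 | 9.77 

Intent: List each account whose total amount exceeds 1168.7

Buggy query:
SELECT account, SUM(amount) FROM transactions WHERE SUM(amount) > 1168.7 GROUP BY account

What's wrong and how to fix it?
Bug: SUM(amount) is an aggregate, but WHERE filters rows before aggregation

Fix: Move the aggregate condition to a HAVING clause

Corrected query:
SELECT account, SUM(amount) FROM transactions GROUP BY account HAVING SUM(amount) > 1168.7

Result:
account | SUM(amount)
--------+------------
ACC-104 | 7634.01    
ACC-105 | 4304.45    
ACC-106 | 4548.37    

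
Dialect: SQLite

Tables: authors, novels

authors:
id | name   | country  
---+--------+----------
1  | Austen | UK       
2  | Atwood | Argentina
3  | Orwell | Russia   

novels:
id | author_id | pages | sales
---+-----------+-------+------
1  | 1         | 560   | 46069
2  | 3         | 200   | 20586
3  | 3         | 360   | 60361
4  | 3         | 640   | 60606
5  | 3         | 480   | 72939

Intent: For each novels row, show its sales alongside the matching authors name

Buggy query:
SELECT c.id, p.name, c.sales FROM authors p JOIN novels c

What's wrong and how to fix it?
Bug: Missing join condition: each novels row is matched to all authors rows instead of just its own

Fix: Add ON c.author_id = p.id to the JOIN

Corrected query:
SELECT c.id, p.name, c.sales FROM authors p JOIN novels c ON c.author_id = p.id

Result:
id | name   | sales
---+--------+------
1  | Austen | 46069
2  | Orwell | 20586
3  | Orwell | 60361
4  | Orwell | 60606
5  | Orwell | 72939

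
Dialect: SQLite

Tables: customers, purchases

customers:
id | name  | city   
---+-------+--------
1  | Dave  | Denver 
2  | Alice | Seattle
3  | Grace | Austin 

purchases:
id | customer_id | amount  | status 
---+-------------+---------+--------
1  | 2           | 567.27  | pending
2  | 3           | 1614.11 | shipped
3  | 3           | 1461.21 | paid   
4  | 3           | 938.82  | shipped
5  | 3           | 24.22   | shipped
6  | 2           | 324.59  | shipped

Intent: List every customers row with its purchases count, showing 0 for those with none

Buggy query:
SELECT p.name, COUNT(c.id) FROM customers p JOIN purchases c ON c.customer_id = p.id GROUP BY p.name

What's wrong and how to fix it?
Bug: INNER JOIN drops customers rows that have no matching purchases rows

Fix: Switch to LEFT JOIN to retain unmatched parent rows

Corrected query:
SELECT p.name, COUNT(c.id) FROM customers p LEFT JOIN purchases c ON c.customer_id = p.id GROUP BY p.name

Result:
name  | COUNT(c.id)
------+------------
Alice | 2          
Dave  | 0          
Grace | 4          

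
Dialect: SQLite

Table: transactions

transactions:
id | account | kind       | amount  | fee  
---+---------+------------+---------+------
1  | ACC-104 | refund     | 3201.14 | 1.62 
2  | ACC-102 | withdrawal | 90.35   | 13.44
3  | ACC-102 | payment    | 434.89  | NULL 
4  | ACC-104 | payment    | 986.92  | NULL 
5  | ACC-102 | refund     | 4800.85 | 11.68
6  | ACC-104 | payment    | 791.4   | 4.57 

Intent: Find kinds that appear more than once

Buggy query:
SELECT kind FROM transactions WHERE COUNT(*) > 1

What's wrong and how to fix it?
Bug: COUNT(*) is an aggregate and cannot be used in WHERE

Fix: GROUP BY kind, then filter groups with HAVING COUNT(*) > 1

Corrected query:
SELECT kind FROM transactions GROUP BY kind HAVING COUNT(*) > 1

Result:
kind   
-------
payment
refund 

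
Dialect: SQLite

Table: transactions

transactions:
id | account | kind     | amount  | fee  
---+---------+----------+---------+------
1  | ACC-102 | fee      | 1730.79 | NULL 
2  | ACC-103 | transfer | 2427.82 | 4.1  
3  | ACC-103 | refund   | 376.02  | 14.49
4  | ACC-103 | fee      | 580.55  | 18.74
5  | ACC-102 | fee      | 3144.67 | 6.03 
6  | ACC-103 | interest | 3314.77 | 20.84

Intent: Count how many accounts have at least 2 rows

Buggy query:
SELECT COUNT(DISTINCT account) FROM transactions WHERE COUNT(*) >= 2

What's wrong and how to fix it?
Bug: COUNT(*) cannot appear in WHERE; the per-group count doesn't exist yet

Fix: Use a subquery that GROUPs and filters with HAVING, then count its rows

Corrected query:
SELECT COUNT(*) FROM (SELECT account FROM transactions GROUP BY account HAVING COUNT(*) >= 2)

Result:
COUNT(*)
--------
2       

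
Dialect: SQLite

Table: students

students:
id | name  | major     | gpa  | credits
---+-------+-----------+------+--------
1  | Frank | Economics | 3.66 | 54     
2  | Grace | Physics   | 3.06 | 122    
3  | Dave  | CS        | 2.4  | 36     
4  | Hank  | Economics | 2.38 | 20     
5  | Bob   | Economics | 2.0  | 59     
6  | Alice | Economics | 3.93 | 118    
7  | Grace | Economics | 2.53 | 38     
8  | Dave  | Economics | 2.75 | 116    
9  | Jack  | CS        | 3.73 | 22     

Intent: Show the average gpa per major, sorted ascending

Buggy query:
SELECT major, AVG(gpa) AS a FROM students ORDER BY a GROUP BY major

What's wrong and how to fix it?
Bug: ORDER BY appears before GROUP BY; SQL clause order requires GROUP BY first

Fix: Reorder: SELECT … FROM … GROUP BY … ORDER BY …

Corrected query:
SELECT major, AVG(gpa) AS a FROM students GROUP BY major ORDER BY a

Result:
major     | a    
----------+------
Economics | 2.875
Physics   | 3.06 
CS        | 3.065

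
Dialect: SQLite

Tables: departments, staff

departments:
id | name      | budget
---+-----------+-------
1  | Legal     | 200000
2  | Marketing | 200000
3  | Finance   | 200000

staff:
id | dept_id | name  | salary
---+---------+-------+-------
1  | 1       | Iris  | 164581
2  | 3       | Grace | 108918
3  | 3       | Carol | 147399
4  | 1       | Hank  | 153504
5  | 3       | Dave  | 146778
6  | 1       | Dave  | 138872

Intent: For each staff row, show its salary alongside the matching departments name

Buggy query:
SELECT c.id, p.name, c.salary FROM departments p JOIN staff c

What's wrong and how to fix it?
Bug: JOIN with no ON clause produces a cartesian product; every staff row pairs with every departments row

Fix: Specify the join condition linking the foreign key to the parent id

Corrected query:
SELECT c.id, p.name, c.salary FROM departments p JOIN staff c ON c.dept_id = p.id

Result:
id | name    | salary
---+---------+-------
1  | Legal   | 164581
2  | Finance | 108918
3  | Finance | 147399
4  | Legal   | 153504
5  | Finance | 146778
6  | Legal   | 138872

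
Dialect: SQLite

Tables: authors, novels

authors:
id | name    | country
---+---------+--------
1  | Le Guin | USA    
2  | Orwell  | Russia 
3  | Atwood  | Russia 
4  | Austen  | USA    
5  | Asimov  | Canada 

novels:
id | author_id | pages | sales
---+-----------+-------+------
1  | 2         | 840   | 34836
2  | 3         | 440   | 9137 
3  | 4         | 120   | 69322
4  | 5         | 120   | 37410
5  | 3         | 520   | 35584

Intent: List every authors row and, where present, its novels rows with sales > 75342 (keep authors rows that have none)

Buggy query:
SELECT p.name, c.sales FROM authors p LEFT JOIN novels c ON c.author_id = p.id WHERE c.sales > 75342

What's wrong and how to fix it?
Bug: A WHERE condition on the right-hand table after LEFT JOIN drops unmatched parents

Fix: Put 'c.sales > 75342' in the JOIN's ON clause instead of WHERE

Corrected query:
SELECT p.name, c.sales FROM authors p LEFT JOIN novels c ON c.author_id = p.id AND c.sales > 75342

Result:
name    | sales
--------+------
Le Guin | NULL 
Orwell  | NULL 
Atwood  | NULL 
Austen  | NULL 
Asimov  | NULL 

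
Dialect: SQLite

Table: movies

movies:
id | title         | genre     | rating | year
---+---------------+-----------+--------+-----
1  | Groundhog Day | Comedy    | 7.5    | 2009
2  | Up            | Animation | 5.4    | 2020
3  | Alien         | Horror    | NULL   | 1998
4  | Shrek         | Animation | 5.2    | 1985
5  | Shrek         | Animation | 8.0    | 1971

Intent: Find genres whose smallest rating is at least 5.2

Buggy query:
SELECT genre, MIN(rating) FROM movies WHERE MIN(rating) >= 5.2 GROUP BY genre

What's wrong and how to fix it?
Bug: Aggregates like MIN are computed per group after WHERE runs

Fix: Replace WHERE with HAVING after the GROUP BY

Corrected query:
SELECT genre, MIN(rating) FROM movies GROUP BY genre HAVING MIN(rating) >= 5.2

Result:
genre     | MIN(rating)
----------+------------
Animation | 5.2        
Comedy    | 7.5        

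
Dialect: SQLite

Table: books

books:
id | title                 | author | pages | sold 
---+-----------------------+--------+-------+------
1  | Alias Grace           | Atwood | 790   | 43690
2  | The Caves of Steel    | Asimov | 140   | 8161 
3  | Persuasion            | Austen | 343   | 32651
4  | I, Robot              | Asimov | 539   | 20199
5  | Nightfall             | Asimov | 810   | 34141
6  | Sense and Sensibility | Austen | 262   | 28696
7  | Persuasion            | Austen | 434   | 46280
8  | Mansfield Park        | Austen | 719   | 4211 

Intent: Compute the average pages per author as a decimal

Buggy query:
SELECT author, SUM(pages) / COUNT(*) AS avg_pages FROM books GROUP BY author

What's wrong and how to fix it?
Bug: SUM(pages) and COUNT(*) are both integers; the division truncates the fractional part

Fix: Cast one side to REAL so the division keeps the fractional part

Corrected query:
SELECT author, SUM(pages) * 1.0 / COUNT(*) AS avg_pages FROM books GROUP BY author

Result:
author | avg_pages 
-------+-----------
Asimov | 496.333333
Atwood | 790       
Austen | 439.5     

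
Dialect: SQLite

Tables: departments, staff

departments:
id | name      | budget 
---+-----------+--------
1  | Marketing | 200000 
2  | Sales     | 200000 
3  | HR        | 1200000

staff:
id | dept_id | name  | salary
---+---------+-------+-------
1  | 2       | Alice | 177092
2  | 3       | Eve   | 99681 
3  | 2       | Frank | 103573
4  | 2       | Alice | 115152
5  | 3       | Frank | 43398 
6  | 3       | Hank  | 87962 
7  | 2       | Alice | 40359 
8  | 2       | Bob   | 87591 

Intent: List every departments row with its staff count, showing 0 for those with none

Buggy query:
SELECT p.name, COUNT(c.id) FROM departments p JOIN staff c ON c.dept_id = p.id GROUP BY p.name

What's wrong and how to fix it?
Bug: INNER JOIN drops departments rows that have no matching staff rows

Fix: Switch to LEFT JOIN to retain unmatched parent rows

Corrected query:
SELECT p.name, COUNT(c.id) FROM departments p LEFT JOIN staff c ON c.dept_id = p.id GROUP BY p.name

Result:
name      | COUNT(c.id)
----------+------------
HR        | 3          
Marketing | 0          
Sales     | 5          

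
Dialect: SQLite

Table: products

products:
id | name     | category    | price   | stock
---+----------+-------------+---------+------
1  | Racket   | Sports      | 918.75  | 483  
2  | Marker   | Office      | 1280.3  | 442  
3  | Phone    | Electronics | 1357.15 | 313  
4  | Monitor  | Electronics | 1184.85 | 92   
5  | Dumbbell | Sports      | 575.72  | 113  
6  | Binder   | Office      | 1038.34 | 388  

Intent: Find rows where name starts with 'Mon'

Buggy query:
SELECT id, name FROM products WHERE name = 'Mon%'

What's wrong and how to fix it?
Bug: Wildcards only work with LIKE; '=' treats '%' as a literal character

Fix: Replace '=' with LIKE so 'Mon%' is treated as a pattern

Corrected query:
SELECT id, name FROM products WHERE name LIKE 'Mon%'

Result:
id | name   
---+--------
4  | Monitor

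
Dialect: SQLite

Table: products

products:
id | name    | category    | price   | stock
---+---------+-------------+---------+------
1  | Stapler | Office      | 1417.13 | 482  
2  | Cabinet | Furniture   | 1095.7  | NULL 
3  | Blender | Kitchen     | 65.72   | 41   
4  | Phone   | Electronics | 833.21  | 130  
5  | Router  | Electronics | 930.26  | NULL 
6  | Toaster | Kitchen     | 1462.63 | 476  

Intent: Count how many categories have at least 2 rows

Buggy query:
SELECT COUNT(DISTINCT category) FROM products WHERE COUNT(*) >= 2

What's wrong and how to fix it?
Bug: COUNT(*) cannot appear in WHERE; the per-group count doesn't exist yet

Fix: Group first with HAVING COUNT(*) >= 2, then COUNT the resulting groups

Corrected query:
SELECT COUNT(*) FROM (SELECT category FROM products GROUP BY category HAVING COUNT(*) >= 2)

Result:
COUNT(*)
--------
2       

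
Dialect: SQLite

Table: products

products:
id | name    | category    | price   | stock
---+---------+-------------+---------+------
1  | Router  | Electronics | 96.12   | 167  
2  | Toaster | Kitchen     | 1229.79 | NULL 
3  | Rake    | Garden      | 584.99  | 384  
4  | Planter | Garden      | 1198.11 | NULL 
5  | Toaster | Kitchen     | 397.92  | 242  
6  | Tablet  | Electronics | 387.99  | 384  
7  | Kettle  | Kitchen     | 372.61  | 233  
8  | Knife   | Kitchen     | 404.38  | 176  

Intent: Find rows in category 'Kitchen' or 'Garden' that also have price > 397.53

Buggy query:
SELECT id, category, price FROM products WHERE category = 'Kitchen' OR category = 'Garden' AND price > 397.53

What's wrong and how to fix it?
Bug: AND binds tighter than OR, so this parses as category = 'Kitchen' OR (category = 'Garden' AND price > 397.53)

Fix: Group the OR with parentheses (or use IN), then AND the threshold

Corrected query:
SELECT id, category, price FROM products WHERE (category = 'Kitchen' OR category = 'Garden') AND price > 397.53

Result:
id | category | price  
---+----------+--------
2  | Kitchen  | 1229.79
3  | Garden   | 584.99 
4  | Garden   | 1198.11
5  | Kitchen  | 397.92 
8  | Kitchen  | 404.38 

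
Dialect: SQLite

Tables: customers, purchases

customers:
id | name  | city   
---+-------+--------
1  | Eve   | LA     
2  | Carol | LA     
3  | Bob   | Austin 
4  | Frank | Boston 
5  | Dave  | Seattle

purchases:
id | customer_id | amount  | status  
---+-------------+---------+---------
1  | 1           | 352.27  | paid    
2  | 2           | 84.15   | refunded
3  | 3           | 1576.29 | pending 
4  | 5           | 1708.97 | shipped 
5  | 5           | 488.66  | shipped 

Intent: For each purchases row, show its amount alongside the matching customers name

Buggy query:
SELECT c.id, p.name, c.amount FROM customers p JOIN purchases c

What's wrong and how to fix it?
Bug: Missing join condition: each purchases row is matched to all customers rows instead of just its own

Fix: Specify the join condition linking the foreign key to the parent id

Corrected query:
SELECT c.id, p.name, c.amount FROM customers p JOIN purchases c ON c.customer_id = p.id

Result:
id | name  | amount 
---+-------+--------
1  | Eve   | 352.27 
2  | Carol | 84.15  
3  | Bob   | 1576.29
4  | Dave  | 1708.97
5  | Dave  | 488.66 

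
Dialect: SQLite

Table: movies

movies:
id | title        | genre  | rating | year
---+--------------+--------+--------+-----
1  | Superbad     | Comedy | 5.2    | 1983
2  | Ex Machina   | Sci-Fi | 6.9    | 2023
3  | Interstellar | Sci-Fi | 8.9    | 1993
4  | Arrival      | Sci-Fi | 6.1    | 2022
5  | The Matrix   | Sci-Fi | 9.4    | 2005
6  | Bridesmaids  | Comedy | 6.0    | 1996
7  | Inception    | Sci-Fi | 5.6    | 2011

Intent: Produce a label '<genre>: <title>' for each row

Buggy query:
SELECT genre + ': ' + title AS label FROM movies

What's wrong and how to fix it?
Bug: '+' is numeric addition; on text columns SQLite converts them to 0 instead of concatenating

Fix: Use the || operator for string concatenation

Corrected query:
SELECT genre || ': ' || title AS label FROM movies

Result:
label               
--------------------
Comedy: Superbad    
Sci-Fi: Ex Machina  
Sci-Fi: Interstellar
Sci-Fi: Arrival     
Sci-Fi: The Matrix  
Comedy: Bridesmaids 
Sci-Fi: Inception   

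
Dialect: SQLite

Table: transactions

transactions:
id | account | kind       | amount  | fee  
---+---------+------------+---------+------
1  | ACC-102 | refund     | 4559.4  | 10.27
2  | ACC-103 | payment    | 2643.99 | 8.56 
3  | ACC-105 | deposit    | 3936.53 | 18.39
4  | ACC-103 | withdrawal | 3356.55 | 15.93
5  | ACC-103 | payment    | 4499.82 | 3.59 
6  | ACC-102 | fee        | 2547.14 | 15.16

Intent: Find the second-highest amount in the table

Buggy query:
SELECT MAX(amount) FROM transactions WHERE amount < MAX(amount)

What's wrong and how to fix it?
Bug: MAX(amount) on the right of the comparison is an aggregate-in-WHERE error

Fix: Compute the overall MAX in a subquery, then take MAX of rows below it

Corrected query:
SELECT MAX(amount) FROM transactions WHERE amount < (SELECT MAX(amount) FROM transactions)

Result:
MAX(amount)
-----------
4499.82    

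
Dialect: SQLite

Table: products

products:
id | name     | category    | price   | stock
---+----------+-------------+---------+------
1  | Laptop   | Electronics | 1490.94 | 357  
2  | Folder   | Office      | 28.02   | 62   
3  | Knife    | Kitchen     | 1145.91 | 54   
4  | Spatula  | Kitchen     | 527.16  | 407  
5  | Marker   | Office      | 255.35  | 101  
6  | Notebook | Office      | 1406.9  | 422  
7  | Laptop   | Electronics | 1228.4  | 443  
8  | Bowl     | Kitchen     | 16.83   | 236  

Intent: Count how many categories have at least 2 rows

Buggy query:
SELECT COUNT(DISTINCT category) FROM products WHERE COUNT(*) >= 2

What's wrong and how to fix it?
Bug: WHERE filters individual rows, not groups, so a group-level COUNT is invalid there

Fix: Use a subquery that GROUPs and filters with HAVING, then count its rows

Corrected query:
SELECT COUNT(*) FROM (SELECT category FROM products GROUP BY category HAVING COUNT(*) >= 2)

Result:
COUNT(*)
--------
3       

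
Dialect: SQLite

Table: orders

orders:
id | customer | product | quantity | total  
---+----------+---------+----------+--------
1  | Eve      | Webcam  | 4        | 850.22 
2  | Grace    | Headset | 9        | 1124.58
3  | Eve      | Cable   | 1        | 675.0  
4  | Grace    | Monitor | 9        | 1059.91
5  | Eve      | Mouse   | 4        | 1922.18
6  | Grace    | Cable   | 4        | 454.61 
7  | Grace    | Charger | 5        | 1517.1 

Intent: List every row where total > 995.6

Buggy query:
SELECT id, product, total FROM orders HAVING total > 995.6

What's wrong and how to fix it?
Bug: HAVING filters the output of aggregation, but this query has no GROUP BY and no aggregate functions, so SQLite rejects it (HAVING clause on a non-aggregate query); the condition here is per row

Fix: Use WHERE for row-level filtering

Corrected query:
SELECT id, product, total FROM orders WHERE total > 995.6

Result:
id | product | total  
---+---------+--------
2  | Headset | 1124.58
4  | Monitor | 1059.91
5  | Mouse   | 1922.18
7  | Charger | 1517.1 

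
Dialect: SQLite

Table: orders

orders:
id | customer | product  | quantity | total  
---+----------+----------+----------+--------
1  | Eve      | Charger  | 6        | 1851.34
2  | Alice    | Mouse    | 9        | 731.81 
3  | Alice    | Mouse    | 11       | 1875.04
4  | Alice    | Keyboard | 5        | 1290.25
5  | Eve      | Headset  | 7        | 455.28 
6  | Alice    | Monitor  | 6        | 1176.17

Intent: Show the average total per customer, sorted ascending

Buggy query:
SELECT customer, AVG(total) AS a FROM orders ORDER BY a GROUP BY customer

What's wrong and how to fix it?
Bug: GROUP BY must precede ORDER BY

Fix: Move ORDER BY to the end, after GROUP BY

Corrected query:
SELECT customer, AVG(total) AS a FROM orders GROUP BY customer ORDER BY a

Result:
customer | a        
---------+----------
Eve      | 1153.31  
Alice    | 1268.3175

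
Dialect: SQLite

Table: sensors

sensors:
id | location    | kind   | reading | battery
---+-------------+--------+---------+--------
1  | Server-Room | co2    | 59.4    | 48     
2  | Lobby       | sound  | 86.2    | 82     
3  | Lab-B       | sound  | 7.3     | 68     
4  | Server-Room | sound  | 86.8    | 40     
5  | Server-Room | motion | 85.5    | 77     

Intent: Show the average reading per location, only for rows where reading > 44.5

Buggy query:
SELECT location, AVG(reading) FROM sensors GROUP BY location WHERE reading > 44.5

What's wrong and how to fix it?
Bug: WHERE cannot follow GROUP BY

Fix: Place WHERE between FROM and GROUP BY

Corrected query:
SELECT location, AVG(reading) FROM sensors WHERE reading > 44.5 GROUP BY location

Result:
location    | AVG(reading)
------------+-------------
Lobby       | 86.2        
Server-Room | 77.233333   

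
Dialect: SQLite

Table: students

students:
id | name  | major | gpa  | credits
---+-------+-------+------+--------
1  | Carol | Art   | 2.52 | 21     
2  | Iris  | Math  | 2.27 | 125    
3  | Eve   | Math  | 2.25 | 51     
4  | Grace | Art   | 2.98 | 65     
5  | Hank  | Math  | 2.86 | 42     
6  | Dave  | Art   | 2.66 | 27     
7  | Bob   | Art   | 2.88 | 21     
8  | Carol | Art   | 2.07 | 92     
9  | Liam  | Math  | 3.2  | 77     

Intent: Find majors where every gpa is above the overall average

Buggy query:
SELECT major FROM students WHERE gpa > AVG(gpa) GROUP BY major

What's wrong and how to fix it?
Bug: AVG() is an aggregate; it can't sit directly in WHERE

Fix: Use a subquery for AVG and a HAVING MIN(...) filter so the condition holds for every row in the group

Corrected query:
SELECT major FROM students GROUP BY major HAVING MIN(gpa) > (SELECT AVG(gpa) FROM students)

Result:
(no rows)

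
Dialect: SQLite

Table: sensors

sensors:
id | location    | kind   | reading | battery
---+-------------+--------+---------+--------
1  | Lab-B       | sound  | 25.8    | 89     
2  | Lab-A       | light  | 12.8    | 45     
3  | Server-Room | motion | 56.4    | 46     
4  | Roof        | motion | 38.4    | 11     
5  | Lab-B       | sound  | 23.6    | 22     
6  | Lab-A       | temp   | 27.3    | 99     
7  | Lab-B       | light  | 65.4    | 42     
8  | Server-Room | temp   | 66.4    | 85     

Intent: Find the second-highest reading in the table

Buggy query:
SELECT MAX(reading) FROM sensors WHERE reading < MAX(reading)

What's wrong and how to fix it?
Bug: The inner MAX is an aggregate inside WHERE, which is not allowed

Fix: Put the inner MAX in a scalar subquery

Corrected query:
SELECT MAX(reading) FROM sensors WHERE reading < (SELECT MAX(reading) FROM sensors)

Result:
MAX(reading)
------------
65.4        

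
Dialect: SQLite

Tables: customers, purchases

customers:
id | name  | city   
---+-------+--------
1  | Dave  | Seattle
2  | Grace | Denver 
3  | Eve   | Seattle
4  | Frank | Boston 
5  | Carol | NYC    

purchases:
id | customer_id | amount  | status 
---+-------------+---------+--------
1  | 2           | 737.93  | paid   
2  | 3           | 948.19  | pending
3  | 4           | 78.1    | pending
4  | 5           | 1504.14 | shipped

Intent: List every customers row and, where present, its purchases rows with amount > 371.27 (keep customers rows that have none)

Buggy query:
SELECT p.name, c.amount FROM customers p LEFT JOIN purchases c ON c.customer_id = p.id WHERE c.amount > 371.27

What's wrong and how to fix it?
Bug: A WHERE condition on the right-hand table after LEFT JOIN drops unmatched parents

Fix: Move the right-table condition into the ON clause so unmatched parents are kept

Corrected query:
SELECT p.name, c.amount FROM customers p LEFT JOIN purchases c ON c.customer_id = p.id AND c.amount > 371.27

Result:
name  | amount 
------+--------
Dave  | NULL   
Grace | 737.93 
Eve   | 948.19 
Frank | NULL   
Carol | 1504.14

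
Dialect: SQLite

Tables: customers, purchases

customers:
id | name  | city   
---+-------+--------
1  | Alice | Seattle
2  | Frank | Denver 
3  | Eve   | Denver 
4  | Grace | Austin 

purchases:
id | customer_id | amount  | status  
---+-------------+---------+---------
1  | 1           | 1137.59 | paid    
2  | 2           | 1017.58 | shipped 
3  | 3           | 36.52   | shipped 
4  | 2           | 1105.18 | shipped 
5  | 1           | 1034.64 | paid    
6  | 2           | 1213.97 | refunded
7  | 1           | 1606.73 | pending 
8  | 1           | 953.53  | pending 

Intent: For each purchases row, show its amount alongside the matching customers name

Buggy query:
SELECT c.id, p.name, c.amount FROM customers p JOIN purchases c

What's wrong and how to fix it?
Bug: Missing join condition: each purchases row is matched to all customers rows instead of just its own

Fix: Add ON c.customer_id = p.id to the JOIN

Corrected query:
SELECT c.id, p.name, c.amount FROM customers p JOIN purchases c ON c.customer_id = p.id

Result:
id | name  | amount 
---+-------+--------
1  | Alice | 1137.59
2  | Frank | 1017.58
3  | Eve   | 36.52  
4  | Frank | 1105.18
5  | Alice | 1034.64
6  | Frank | 1213.97
7  | Alice | 1606.73
8  | Alice | 953.53 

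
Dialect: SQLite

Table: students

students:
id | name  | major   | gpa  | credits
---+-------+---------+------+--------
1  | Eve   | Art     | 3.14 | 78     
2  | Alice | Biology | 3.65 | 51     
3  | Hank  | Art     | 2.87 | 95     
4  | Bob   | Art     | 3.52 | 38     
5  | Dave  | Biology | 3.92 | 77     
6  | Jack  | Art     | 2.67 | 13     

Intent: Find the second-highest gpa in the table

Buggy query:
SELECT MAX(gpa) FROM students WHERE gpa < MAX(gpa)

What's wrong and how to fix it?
Bug: The inner MAX is an aggregate inside WHERE, which is not allowed

Fix: Compute the overall MAX in a subquery, then take MAX of rows below it

Corrected query:
SELECT MAX(gpa) FROM students WHERE gpa < (SELECT MAX(gpa) FROM students)

Result:
MAX(gpa)
--------
3.65    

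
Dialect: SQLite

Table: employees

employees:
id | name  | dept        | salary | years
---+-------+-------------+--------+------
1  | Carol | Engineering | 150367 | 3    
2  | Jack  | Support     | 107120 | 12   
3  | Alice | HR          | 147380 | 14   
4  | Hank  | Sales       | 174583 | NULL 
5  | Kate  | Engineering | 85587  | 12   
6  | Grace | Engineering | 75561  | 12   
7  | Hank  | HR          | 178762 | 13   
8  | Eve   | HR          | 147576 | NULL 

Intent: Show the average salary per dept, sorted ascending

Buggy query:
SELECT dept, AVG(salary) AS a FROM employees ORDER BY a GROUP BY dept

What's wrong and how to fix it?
Bug: GROUP BY must precede ORDER BY

Fix: Move ORDER BY to the end, after GROUP BY

Corrected query:
SELECT dept, AVG(salary) AS a FROM employees GROUP BY dept ORDER BY a

Result:
dept        | a            
------------+--------------
Engineering | 103838.333333
Support     | 107120       
HR          | 157906       
Sales       | 174583       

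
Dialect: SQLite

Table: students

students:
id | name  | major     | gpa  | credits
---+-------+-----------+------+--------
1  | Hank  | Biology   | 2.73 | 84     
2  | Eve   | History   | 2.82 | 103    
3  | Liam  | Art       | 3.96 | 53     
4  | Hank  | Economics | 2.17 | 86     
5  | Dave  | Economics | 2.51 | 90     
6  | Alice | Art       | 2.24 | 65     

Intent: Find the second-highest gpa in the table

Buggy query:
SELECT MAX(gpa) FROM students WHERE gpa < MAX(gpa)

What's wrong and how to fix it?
Bug: The inner MAX is an aggregate inside WHERE, which is not allowed

Fix: Put the inner MAX in a scalar subquery

Corrected query:
SELECT MAX(gpa) FROM students WHERE gpa < (SELECT MAX(gpa) FROM students)

Result:
MAX(gpa)
--------
2.82    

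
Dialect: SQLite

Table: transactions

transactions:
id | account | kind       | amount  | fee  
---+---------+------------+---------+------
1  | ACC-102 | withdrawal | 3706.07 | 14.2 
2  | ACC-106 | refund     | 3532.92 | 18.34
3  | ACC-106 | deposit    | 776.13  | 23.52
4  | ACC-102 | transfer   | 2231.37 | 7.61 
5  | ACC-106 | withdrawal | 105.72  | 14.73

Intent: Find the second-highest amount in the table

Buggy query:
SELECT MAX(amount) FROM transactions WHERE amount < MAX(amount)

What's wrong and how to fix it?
Bug: MAX(amount) on the right of the comparison is an aggregate-in-WHERE error

Fix: Put the inner MAX in a scalar subquery

Corrected query:
SELECT MAX(amount) FROM transactions WHERE amount < (SELECT MAX(amount) FROM transactions)

Result:
MAX(amount)
-----------
3532.92    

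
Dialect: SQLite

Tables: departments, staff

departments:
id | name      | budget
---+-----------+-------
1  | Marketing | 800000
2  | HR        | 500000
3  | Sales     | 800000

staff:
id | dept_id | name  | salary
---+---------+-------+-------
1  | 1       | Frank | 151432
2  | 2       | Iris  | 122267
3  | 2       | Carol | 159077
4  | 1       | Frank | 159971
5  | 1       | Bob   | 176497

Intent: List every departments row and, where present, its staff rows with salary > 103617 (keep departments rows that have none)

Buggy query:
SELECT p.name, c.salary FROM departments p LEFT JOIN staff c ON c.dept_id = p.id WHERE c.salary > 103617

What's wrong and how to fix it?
Bug: Filtering c.salary in WHERE discards the NULL rows produced by LEFT JOIN, turning it into an inner join

Fix: Move the right-table condition into the ON clause so unmatched parents are kept

Corrected query:
SELECT p.name, c.salary FROM departments p LEFT JOIN staff c ON c.dept_id = p.id AND c.salary > 103617

Result:
name      | salary
----------+-------
Marketing | 151432
Marketing | 159971
Marketing | 176497
HR        | 122267
HR        | 159077
Sales     | NULL  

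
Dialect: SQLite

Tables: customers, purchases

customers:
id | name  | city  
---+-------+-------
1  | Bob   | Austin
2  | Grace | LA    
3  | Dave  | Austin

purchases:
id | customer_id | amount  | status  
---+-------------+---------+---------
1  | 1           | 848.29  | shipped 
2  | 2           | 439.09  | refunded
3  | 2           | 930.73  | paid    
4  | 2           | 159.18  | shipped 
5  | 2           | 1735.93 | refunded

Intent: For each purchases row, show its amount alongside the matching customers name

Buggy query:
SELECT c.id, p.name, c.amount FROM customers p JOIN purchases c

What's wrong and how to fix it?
Bug: Missing join condition: each purchases row is matched to all customers rows instead of just its own

Fix: Add ON c.customer_id = p.id to the JOIN

Corrected query:
SELECT c.id, p.name, c.amount FROM customers p JOIN purchases c ON c.customer_id = p.id

Result:
id | name  | amount 
---+-------+--------
1  | Bob   | 848.29 
2  | Grace | 439.09 
3  | Grace | 930.73 
4  | Grace | 159.18 
5  | Grace | 1735.93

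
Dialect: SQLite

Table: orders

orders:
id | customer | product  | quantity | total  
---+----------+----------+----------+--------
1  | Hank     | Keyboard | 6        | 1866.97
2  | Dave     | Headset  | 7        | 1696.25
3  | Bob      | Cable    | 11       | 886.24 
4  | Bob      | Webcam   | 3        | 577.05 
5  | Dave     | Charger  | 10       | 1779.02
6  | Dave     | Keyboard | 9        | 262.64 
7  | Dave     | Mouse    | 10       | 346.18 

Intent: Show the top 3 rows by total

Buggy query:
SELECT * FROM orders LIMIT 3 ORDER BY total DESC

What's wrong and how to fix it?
Bug: LIMIT must come after ORDER BY

Fix: Sort with ORDER BY, then apply LIMIT

Corrected query:
SELECT * FROM orders ORDER BY total DESC LIMIT 3

Result:
id | customer | product  | quantity | total  
---+----------+----------+----------+--------
1  | Hank     | Keyboard | 6        | 1866.97
5  | Dave     | Charger  | 10       | 1779.02
2  | Dave     | Headset  | 7        | 1696.25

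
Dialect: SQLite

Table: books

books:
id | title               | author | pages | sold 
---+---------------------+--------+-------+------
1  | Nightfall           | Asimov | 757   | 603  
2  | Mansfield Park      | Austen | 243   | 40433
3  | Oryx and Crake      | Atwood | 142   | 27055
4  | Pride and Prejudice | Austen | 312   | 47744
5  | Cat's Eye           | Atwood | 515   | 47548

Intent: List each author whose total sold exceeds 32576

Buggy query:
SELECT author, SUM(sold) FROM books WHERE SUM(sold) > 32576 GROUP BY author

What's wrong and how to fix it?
Bug: Aggregate functions cannot appear in a WHERE clause

Fix: Move the aggregate condition to a HAVING clause

Corrected query:
SELECT author, SUM(sold) FROM books GROUP BY author HAVING SUM(sold) > 32576

Result:
author | SUM(sold)
-------+----------
Atwood | 74603    
Austen | 88177    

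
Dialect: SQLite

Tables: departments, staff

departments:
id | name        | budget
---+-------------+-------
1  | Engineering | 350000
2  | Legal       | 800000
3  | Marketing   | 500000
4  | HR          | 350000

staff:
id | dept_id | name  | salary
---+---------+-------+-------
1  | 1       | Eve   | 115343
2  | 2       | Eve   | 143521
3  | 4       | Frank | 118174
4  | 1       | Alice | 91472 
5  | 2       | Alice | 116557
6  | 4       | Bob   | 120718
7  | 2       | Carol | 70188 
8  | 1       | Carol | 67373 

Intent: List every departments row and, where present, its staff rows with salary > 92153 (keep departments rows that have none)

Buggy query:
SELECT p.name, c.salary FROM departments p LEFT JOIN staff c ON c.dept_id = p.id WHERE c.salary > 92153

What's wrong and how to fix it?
Bug: A WHERE condition on the right-hand table after LEFT JOIN drops unmatched parents

Fix: Move the right-table condition into the ON clause so unmatched parents are kept

Corrected query:
SELECT p.name, c.salary FROM departments p LEFT JOIN staff c ON c.dept_id = p.id AND c.salary > 92153

Result:
name        | salary
------------+-------
Engineering | 115343
Legal       | 116557
Legal       | 143521
Marketing   | NULL  
HR          | 118174
HR          | 120718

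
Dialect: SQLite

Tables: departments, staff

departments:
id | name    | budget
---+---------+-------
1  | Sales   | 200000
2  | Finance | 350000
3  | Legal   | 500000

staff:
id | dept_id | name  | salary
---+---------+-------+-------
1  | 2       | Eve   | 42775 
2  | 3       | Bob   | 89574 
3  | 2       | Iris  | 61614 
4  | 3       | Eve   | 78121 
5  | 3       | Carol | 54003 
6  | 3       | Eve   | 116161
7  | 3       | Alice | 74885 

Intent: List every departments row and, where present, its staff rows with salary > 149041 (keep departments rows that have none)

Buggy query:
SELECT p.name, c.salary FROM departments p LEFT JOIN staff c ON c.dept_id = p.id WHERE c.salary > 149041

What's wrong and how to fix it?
Bug: Filtering c.salary in WHERE discards the NULL rows produced by LEFT JOIN, turning it into an inner join

Fix: Put 'c.salary > 149041' in the JOIN's ON clause instead of WHERE

Corrected query:
SELECT p.name, c.salary FROM departments p LEFT JOIN staff c ON c.dept_id = p.id AND c.salary > 149041

Result:
name    | salary
--------+-------
Sales   | NULL  
Finance | NULL  
Legal   | NULL  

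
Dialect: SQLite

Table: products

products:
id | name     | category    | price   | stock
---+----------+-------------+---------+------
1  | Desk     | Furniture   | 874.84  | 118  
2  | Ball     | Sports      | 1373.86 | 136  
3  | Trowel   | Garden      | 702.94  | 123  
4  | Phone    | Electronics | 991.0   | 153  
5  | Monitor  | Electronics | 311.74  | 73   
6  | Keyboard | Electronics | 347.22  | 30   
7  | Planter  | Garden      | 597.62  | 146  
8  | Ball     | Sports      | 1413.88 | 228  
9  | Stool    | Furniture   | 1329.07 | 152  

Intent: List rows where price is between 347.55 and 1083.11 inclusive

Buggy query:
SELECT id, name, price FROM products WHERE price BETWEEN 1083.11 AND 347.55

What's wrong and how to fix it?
Bug: BETWEEN expects the lower bound first; with 1083.11 AND 347.55 the range is empty

Fix: Write BETWEEN 347.55 AND 1083.11

Corrected query:
SELECT id, name, price FROM products WHERE price BETWEEN 347.55 AND 1083.11

Result:
id | name    | price 
---+---------+-------
1  | Desk    | 874.84
3  | Trowel  | 702.94
4  | Phone   | 991   
7  | Planter | 597.62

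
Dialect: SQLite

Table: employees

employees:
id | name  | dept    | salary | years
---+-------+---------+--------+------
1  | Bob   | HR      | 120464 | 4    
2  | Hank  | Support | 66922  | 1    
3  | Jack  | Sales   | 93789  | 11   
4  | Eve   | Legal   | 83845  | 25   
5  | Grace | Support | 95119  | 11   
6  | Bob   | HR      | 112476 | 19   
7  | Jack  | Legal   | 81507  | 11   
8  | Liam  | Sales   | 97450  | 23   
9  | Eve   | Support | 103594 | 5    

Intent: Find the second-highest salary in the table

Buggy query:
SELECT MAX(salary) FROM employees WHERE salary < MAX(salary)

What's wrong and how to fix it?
Bug: MAX(salary) on the right of the comparison is an aggregate-in-WHERE error

Fix: Compute the overall MAX in a subquery, then take MAX of rows below it

Corrected query:
SELECT MAX(salary) FROM employees WHERE salary < (SELECT MAX(salary) FROM employees)

Result:
MAX(salary)
-----------
112476     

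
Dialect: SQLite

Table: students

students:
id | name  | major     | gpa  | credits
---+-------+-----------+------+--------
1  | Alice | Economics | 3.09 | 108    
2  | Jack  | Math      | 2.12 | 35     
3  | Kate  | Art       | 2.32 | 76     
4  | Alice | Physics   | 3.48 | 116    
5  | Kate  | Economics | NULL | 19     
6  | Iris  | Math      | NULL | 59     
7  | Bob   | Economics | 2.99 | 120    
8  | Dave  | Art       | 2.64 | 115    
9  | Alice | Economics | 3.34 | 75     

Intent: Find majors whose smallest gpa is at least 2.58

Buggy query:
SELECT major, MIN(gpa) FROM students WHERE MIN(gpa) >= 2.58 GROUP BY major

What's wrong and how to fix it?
Bug: MIN() in WHERE is a misuse of aggregate

Fix: Use HAVING for the per-group MIN condition

Corrected query:
SELECT major, MIN(gpa) FROM students GROUP BY major HAVING MIN(gpa) >= 2.58

Result:
major     | MIN(gpa)
----------+---------
Economics | 2.99    
Physics   | 3.48    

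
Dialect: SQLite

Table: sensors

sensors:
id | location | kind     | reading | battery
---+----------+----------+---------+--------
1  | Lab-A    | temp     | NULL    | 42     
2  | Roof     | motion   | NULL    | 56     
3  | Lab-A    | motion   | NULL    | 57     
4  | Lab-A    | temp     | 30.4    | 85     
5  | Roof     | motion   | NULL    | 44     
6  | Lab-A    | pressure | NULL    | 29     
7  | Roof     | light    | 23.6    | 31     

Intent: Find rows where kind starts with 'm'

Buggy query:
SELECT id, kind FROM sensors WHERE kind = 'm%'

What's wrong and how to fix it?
Bug: '=' compares the literal string including the % character; pattern matching needs LIKE

Fix: Use LIKE for wildcard pattern matching

Corrected query:
SELECT id, kind FROM sensors WHERE kind LIKE 'm%'

Result:
id | kind  
---+-------
2  | motion
3  | motion
5  | motion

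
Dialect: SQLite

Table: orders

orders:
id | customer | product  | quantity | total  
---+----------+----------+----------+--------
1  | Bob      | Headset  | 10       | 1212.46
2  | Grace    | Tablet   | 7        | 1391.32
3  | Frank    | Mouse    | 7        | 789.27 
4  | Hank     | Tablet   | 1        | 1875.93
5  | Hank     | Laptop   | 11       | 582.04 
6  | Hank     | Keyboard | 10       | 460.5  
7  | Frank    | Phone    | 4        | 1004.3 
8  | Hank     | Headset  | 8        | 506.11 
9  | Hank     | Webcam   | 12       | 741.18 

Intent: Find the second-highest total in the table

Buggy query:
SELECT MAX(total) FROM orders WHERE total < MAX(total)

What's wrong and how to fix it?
Bug: MAX(total) on the right of the comparison is an aggregate-in-WHERE error

Fix: Compute the overall MAX in a subquery, then take MAX of rows below it

Corrected query:
SELECT MAX(total) FROM orders WHERE total < (SELECT MAX(total) FROM orders)

Result:
MAX(total)
----------
1391.32   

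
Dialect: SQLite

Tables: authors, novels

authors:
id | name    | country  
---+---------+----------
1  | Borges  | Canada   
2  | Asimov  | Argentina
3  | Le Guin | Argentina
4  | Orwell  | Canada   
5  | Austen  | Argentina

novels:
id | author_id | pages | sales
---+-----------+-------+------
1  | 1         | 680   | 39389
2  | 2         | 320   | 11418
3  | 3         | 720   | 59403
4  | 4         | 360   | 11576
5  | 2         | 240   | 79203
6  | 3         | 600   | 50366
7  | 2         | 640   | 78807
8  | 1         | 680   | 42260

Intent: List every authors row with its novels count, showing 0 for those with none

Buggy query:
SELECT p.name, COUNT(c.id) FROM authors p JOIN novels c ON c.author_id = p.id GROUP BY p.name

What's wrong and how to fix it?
Bug: INNER JOIN drops authors rows that have no matching novels rows

Fix: Switch to LEFT JOIN to retain unmatched parent rows

Corrected query:
SELECT p.name, COUNT(c.id) FROM authors p LEFT JOIN novels c ON c.author_id = p.id GROUP BY p.name

Result:
name    | COUNT(c.id)
--------+------------
Asimov  | 3          
Austen  | 0          
Borges  | 2          
Le Guin | 2          
Orwell  | 1          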